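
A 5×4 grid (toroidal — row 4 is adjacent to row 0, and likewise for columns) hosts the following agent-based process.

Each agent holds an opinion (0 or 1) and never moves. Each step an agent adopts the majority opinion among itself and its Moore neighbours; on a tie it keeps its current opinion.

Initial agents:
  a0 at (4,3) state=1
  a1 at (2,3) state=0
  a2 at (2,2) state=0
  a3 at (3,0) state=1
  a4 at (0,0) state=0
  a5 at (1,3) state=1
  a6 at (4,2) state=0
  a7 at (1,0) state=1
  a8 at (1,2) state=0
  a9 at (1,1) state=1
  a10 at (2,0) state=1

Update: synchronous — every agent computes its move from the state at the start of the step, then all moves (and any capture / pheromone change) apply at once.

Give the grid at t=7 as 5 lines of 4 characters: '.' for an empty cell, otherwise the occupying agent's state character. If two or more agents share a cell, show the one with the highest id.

t=1: a0@(4,3):1 a1@(2,3):1 a2@(2,2):0 a3@(3,0):1 a4@(0,0):1 a5@(1,3):0 a6@(4,2):0 a7@(1,0):1 a8@(1,2):0 a9@(1,1):1 a10@(2,0):1
t=2: a0@(4,3):1 a1@(2,3):1 a2@(2,2):0 a3@(3,0):1 a4@(0,0):1 a5@(1,3):1 a6@(4,2):0 a7@(1,0):1 a8@(1,2):0 a9@(1,1):1 a10@(2,0):1
t=3: a0@(4,3):1 a1@(2,3):1 a2@(2,2):1 a3@(3,0):1 a4@(0,0):1 a5@(1,3):1 a6@(4,2):0 a7@(1,0):1 a8@(1,2):1 a9@(1,1):1 a10@(2,0):1
t=4: (unchanged — steady state)

1...
1111
1.11
1...
..01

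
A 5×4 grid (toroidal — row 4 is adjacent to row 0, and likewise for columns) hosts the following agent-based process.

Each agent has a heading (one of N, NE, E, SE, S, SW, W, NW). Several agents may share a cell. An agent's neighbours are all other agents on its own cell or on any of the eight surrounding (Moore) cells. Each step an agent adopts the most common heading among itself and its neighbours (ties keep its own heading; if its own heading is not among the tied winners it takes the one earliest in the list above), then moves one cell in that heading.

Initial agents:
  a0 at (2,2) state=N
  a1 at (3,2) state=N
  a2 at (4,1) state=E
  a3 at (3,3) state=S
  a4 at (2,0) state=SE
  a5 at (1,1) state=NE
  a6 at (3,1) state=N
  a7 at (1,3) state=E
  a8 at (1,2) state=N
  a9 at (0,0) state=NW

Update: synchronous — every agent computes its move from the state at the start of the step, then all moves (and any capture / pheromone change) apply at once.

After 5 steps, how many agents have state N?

10

t=1: a0@(1,2):N a1@(2,2):N a2@(3,1):N a3@(2,3):N a4@(3,1):SE a5@(0,1):N a6@(2,1):N a7@(0,3):N a8@(0,2):N a9@(0,1):E
t=2: a0@(0,2):N a1@(1,2):N a2@(2,1):N a3@(1,3):N a4@(2,1):N a5@(4,1):N a6@(1,1):N a7@(4,3):N a8@(4,2):N a9@(4,1):N
t=3: a0@(4,2):N a1@(0,2):N a2@(1,1):N a3@(0,3):N a4@(1,1):N a5@(3,1):N a6@(0,1):N a7@(3,3):N a8@(3,2):N a9@(3,1):N
t=4: a0@(3,2):N a1@(4,2):N a2@(0,1):N a3@(4,3):N a4@(0,1):N a5@(2,1):N a6@(4,1):N a7@(2,3):N a8@(2,2):N a9@(2,1):N
t=5: a0@(2,2):N a1@(3,2):N a2@(4,1):N a3@(3,3):N a4@(4,1):N a5@(1,1):N a6@(3,1):N a7@(1,3):N a8@(1,2):N a9@(1,1):N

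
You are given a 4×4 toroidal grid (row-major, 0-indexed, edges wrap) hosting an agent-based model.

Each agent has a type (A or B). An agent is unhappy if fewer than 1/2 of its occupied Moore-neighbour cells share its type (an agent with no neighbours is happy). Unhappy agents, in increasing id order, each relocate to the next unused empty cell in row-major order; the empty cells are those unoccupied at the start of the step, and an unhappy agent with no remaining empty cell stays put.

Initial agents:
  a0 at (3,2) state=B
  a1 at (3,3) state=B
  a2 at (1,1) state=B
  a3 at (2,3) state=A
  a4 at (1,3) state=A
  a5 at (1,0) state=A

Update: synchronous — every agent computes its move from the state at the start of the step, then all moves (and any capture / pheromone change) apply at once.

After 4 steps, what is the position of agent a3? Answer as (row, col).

t=1: a0@(3,2):B a1@(3,3):B a2@(0,0):B a3@(2,3):A a4@(1,3):A a5@(1,0):A
t=2: a0@(3,2):B a1@(3,3):B a2@(0,1):B a3@(2,3):A a4@(1,3):A a5@(1,0):A
t=3: (unchanged — steady state)

(2, 3)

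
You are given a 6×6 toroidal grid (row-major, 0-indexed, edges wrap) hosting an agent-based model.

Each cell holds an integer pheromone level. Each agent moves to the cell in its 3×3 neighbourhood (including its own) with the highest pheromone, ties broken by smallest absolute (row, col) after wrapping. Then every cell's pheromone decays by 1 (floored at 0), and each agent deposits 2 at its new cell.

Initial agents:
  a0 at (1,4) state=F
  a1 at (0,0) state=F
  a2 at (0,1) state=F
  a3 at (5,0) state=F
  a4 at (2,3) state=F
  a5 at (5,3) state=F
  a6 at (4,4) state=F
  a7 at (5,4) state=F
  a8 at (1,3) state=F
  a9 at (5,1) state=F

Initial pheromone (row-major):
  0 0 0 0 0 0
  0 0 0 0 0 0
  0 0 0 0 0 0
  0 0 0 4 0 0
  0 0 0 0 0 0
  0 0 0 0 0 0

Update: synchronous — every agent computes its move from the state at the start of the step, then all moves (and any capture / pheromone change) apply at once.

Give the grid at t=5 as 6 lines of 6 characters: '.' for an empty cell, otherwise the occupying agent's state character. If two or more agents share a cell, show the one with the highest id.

t=1: a0@(0,3) a1@(0,0) a2@(0,0) a3@(0,0) a4@(3,3) a5@(0,2) a6@(3,3) a7@(0,3) a8@(0,2) a9@(0,0) | pheromone: 8 0 4 4 0 0 / 0 0 0 0 0 0 / 0 0 0 0 0 0 / 0 0 0 7 0 0 / 0 0 0 0 0 0 / 0 0 0 0 0 0
t=2: a0@(0,2) a1@(0,0) a2@(0,0) a3@(0,0) a4@(3,3) a5@(0,2) a6@(3,3) a7@(0,2) a8@(0,2) a9@(0,0) | pheromone: 15 0 11 3 0 0 / 0 0 0 0 0 0 / 0 0 0 0 0 0 / 0 0 0 10 0 0 / 0 0 0 0 0 0 / 0 0 0 0 0 0
t=3: a0@(0,2) a1@(0,0) a2@(0,0) a3@(0,0) a4@(3,3) a5@(0,2) a6@(3,3) a7@(0,2) a8@(0,2) a9@(0,0) | pheromone: 22 0 18 2 0 0 / 0 0 0 0 0 0 / 0 0 0 0 0 0 / 0 0 0 13 0 0 / 0 0 0 0 0 0 / 0 0 0 0 0 0
t=4: a0@(0,2) a1@(0,0) a2@(0,0) a3@(0,0) a4@(3,3) a5@(0,2) a6@(3,3) a7@(0,2) a8@(0,2) a9@(0,0) | pheromone: 29 0 25 1 0 0 / 0 0 0 0 0 0 / 0 0 0 0 0 0 / 0 0 0 16 0 0 / 0 0 0 0 0 0 / 0 0 0 0 0 0
t=5: a0@(0,2) a1@(0,0) a2@(0,0) a3@(0,0) a4@(3,3) a5@(0,2) a6@(3,3) a7@(0,2) a8@(0,2) a9@(0,0) | pheromone: 36 0 32 0 0 0 / 0 0 0 0 0 0 / 0 0 0 0 0 0 / 0 0 0 19 0 0 / 0 0 0 0 0 0 / 0 0 0 0 0 0

F.F...
......
......
...F..
......
......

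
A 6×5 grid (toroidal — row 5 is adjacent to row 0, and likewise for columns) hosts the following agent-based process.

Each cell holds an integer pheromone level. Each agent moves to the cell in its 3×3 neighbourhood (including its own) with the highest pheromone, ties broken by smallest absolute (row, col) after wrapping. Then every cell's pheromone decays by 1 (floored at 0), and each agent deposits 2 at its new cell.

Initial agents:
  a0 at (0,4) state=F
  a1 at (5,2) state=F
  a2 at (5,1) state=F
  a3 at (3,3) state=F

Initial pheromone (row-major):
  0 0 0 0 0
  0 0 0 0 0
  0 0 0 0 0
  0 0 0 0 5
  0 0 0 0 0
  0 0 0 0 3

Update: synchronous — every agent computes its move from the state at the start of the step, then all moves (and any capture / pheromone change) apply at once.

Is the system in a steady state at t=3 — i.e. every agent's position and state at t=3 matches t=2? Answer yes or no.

t=1: a0@(5,4) a1@(0,1) a2@(0,0) a3@(3,4) | pheromone: 2 2 0 0 0 / 0 0 0 0 0 / 0 0 0 0 0 / 0 0 0 0 6 / 0 0 0 0 0 / 0 0 0 0 4
t=2: a0@(5,4) a1@(0,0) a2@(5,4) a3@(3,4) | pheromone: 3 1 0 0 0 / 0 0 0 0 0 / 0 0 0 0 0 / 0 0 0 0 7 / 0 0 0 0 0 / 0 0 0 0 7
t=3: a0@(5,4) a1@(5,4) a2@(5,4) a3@(3,4) | pheromone: 2 0 0 0 0 / 0 0 0 0 0 / 0 0 0 0 0 / 0 0 0 0 8 / 0 0 0 0 0 / 0 0 0 0 12

no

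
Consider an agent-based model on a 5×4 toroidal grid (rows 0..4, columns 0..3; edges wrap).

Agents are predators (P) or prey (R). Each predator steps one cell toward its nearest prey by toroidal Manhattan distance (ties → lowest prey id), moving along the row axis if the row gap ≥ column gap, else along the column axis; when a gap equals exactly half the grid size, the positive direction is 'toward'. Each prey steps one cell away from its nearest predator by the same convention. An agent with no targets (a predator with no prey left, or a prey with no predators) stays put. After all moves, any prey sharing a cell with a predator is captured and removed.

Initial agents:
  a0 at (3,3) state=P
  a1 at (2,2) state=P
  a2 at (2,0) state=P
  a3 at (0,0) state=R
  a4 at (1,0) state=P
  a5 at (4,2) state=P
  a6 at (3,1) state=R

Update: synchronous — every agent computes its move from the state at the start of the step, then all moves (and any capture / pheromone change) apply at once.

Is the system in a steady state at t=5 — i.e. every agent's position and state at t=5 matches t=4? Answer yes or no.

t=1: a0@(3,0):P a1@(3,2):P a2@(1,0):P a3@(4,0):R a4@(0,0):P a5@(3,2):P
t=2: a0@(4,0):P a1@(3,3):P a2@(0,0):P a4@(4,0):P a5@(3,3):P
t=3: (unchanged — steady state)

yes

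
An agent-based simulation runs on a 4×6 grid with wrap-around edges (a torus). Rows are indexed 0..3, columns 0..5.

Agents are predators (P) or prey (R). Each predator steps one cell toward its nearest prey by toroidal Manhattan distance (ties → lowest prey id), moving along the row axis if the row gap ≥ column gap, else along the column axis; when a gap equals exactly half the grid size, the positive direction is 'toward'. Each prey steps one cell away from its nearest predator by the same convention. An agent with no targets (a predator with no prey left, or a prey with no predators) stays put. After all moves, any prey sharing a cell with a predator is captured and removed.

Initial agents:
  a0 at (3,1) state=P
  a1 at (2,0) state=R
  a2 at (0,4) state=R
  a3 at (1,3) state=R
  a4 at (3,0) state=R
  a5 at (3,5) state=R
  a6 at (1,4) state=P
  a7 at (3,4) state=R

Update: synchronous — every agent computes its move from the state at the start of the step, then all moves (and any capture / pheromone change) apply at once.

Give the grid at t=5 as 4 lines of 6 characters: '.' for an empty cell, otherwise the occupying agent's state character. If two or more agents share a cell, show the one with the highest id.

t=1: a0@(3,0):P a1@(1,0):R a2@(3,4):R a3@(1,2):R a4@(3,5):R a5@(3,4):R a6@(0,4):P a7@(2,4):R
t=2: a0@(3,5):P a1@(0,0):R a2@(2,4):R a3@(1,1):R a5@(2,4):R a6@(3,4):P a7@(1,4):R
t=3: a0@(0,5):P a1@(1,0):R a2@(1,4):R a3@(0,1):R a5@(1,4):R a6@(2,4):P a7@(0,4):R
t=4: a0@(0,4):P a1@(2,0):R a3@(0,2):R a6@(1,4):P a7@(0,3):R
t=5: a0@(0,3):P a1@(2,1):R a3@(0,1):R a6@(0,4):P a7@(0,2):R

.RRPP.
......
.R....
......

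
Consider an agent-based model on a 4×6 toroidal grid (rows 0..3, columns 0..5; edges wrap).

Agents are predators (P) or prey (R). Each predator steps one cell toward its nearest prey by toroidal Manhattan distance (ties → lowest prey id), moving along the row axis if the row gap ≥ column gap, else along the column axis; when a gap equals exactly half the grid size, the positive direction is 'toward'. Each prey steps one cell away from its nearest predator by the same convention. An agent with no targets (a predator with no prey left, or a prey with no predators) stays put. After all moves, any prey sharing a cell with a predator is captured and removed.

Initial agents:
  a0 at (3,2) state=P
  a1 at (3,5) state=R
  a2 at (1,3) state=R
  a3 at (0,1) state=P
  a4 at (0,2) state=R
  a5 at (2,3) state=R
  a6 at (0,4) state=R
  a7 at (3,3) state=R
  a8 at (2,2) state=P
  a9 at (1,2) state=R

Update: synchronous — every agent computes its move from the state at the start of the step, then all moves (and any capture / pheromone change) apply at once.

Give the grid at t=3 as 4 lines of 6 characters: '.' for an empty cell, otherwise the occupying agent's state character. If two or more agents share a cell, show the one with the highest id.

t=1: a0@(0,2):P a1@(3,4):R a2@(0,3):R a3@(0,2):P a4@(1,2):R a5@(2,4):R a6@(0,5):R a7@(3,4):R a8@(2,3):P
t=2: a0@(0,3):P a1@(0,4):R a2@(0,4):R a3@(0,3):P a4@(2,2):R a5@(2,5):R a6@(0,4):R a7@(0,4):R a8@(2,4):P
t=3: a0@(0,4):P a1@(0,5):R a2@(0,5):R a3@(0,4):P a4@(2,1):R a5@(2,0):R a6@(0,5):R a7@(0,5):R a8@(2,5):P

....PR
......
RR...P
......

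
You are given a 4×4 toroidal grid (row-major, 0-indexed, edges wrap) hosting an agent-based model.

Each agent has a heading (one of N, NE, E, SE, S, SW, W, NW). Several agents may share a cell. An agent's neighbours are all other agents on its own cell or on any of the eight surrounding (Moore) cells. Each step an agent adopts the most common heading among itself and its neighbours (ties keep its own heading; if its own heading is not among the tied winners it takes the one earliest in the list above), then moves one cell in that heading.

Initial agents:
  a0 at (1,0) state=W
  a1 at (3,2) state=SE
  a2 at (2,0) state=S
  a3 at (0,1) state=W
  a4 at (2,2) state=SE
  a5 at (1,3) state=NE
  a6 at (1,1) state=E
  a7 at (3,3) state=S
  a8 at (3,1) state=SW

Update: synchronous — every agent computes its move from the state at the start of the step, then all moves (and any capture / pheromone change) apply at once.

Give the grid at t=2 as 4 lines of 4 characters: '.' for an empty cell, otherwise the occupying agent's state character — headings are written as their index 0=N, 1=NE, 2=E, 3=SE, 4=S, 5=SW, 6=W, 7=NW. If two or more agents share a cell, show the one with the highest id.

t=1: a0@(1,3):W a1@(0,3):SE a2@(3,0):S a3@(0,0):W a4@(3,3):SE a5@(0,0):NE a6@(1,0):W a7@(0,3):S a8@(0,2):SE
t=2: a0@(1,2):W a1@(1,0):SE a2@(0,0):S a3@(0,3):W a4@(0,0):SE a5@(0,3):W a6@(1,3):W a7@(1,0):SE a8@(1,3):SE

3..6
3.63
....
....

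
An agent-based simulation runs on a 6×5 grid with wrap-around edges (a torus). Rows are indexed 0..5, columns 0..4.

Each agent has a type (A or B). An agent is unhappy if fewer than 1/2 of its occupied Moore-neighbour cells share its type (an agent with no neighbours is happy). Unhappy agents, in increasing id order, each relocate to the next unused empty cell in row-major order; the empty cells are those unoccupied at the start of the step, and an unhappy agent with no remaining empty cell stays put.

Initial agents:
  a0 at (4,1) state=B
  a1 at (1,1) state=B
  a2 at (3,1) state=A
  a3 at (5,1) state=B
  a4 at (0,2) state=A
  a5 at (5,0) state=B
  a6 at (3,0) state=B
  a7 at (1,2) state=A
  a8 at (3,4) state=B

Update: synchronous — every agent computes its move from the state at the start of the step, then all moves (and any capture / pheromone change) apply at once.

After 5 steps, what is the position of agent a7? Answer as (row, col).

(1, 2)

t=1: a0@(4,1):B a1@(0,0):B a2@(0,1):A a3@(5,1):B a4@(0,3):A a5@(5,0):B a6@(3,0):B a7@(1,2):A a8@(3,4):B
t=2: a0@(4,1):B a1@(0,0):B a2@(0,2):A a3@(5,1):B a4@(0,3):A a5@(5,0):B a6@(3,0):B a7@(1,2):A a8@(3,4):B
t=3: (unchanged — steady state)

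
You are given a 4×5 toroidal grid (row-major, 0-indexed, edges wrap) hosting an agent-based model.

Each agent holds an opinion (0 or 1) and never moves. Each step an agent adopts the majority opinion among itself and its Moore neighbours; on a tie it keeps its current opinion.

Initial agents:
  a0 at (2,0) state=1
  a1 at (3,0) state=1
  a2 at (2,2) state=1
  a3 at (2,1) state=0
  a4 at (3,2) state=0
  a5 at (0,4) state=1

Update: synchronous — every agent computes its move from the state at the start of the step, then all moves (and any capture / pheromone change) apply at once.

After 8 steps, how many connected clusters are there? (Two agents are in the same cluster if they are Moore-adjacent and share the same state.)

2

t=1: a0@(2,0):1 a1@(3,0):1 a2@(2,2):0 a3@(2,1):1 a4@(3,2):0 a5@(0,4):1
t=2: (unchanged — steady state)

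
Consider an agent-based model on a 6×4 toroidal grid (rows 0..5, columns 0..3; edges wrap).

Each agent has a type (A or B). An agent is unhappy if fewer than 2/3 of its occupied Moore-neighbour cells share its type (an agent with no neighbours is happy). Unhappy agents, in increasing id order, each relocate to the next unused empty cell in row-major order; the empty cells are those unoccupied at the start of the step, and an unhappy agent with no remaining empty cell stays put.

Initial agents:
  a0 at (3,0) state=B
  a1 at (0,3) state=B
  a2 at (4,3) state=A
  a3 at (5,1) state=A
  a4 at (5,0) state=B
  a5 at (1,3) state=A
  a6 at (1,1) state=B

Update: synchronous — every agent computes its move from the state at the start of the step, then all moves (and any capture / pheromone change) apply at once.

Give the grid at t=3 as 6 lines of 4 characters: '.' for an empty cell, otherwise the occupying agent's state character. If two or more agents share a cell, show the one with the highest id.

t=1: a0@(0,0):B a1@(0,1):B a2@(0,2):A a3@(1,0):A a4@(1,2):B a5@(2,0):A a6@(1,1):B
t=2: a0@(0,0):B a1@(0,3):B a2@(1,3):A a3@(2,1):A a4@(1,2):B a5@(2,2):A a6@(2,3):B
t=3: a0@(0,1):B a1@(0,3):B a2@(0,2):A a3@(1,0):A a4@(1,1):B a5@(2,0):A a6@(3,0):B

.BAB
AB..
A...
B...
....
....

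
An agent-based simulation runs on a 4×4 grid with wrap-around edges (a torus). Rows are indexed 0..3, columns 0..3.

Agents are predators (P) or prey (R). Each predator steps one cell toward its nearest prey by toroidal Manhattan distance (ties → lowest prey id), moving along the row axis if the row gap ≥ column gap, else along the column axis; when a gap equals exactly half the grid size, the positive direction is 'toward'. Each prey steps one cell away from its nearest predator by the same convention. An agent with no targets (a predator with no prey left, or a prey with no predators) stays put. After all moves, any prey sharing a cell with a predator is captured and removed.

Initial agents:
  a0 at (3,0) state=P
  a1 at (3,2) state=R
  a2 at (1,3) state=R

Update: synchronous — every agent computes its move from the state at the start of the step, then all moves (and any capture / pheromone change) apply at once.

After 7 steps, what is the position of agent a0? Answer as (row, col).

(0, 2)

t=1: a0@(3,1):P a2@(0,3):R
t=2: a0@(3,2):P a2@(0,2):R
t=3: a0@(0,2):P a2@(1,2):R
t=4: a0@(1,2):P a2@(2,2):R
t=5: a0@(2,2):P a2@(3,2):R
t=6: a0@(3,2):P a2@(0,2):R
t=7: a0@(0,2):P a2@(1,2):R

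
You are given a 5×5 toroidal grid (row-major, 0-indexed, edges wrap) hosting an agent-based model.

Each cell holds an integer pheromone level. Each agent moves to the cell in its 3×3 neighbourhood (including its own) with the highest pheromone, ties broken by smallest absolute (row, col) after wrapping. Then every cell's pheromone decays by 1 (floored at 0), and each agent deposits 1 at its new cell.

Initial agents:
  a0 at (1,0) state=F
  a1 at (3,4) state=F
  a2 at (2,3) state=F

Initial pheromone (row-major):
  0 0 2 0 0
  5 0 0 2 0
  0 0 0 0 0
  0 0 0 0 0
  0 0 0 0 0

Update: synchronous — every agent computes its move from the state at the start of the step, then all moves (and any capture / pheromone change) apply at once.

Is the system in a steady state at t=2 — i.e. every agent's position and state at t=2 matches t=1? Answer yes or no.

no

t=1: a0@(1,0) a1@(2,0) a2@(1,3) | pheromone: 0 0 1 0 0 / 5 0 0 2 0 / 1 0 0 0 0 / 0 0 0 0 0 / 0 0 0 0 0
t=2: a0@(1,0) a1@(1,0) a2@(1,3) | pheromone: 0 0 0 0 0 / 6 0 0 2 0 / 0 0 0 0 0 / 0 0 0 0 0 / 0 0 0 0 0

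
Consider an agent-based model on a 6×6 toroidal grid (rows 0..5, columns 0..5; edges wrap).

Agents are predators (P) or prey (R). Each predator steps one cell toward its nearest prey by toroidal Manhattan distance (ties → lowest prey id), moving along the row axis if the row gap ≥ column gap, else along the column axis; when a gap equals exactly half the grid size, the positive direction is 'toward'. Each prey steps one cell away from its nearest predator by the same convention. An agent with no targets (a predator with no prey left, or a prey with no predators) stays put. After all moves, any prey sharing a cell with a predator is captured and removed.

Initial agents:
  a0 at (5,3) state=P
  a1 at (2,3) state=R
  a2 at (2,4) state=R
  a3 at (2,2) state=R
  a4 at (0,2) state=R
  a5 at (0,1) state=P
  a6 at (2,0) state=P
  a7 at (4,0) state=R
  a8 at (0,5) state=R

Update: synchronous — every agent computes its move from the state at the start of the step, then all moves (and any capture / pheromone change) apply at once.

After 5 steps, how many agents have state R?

t=1: a0@(0,3):P a1@(1,3):R a2@(2,3):R a3@(2,3):R a5@(0,2):P a6@(2,5):P a7@(5,0):R a8@(0,4):R
t=2: a0@(1,3):P a1@(2,3):R a2@(3,3):R a3@(3,3):R a5@(1,2):P a6@(2,4):P a7@(5,5):R a8@(0,5):R
t=3: a0@(2,3):P a1@(3,3):R a2@(4,3):R a3@(4,3):R a5@(2,2):P a6@(2,3):P a7@(4,5):R a8@(0,0):R
t=4: a0@(3,3):P a1@(4,3):R a2@(5,3):R a3@(5,3):R a5@(3,2):P a6@(3,3):P a7@(5,5):R a8@(5,0):R
t=5: a0@(4,3):P a1@(5,3):R a2@(0,3):R a3@(0,3):R a5@(4,2):P a6@(4,3):P a7@(0,5):R a8@(0,0):R

5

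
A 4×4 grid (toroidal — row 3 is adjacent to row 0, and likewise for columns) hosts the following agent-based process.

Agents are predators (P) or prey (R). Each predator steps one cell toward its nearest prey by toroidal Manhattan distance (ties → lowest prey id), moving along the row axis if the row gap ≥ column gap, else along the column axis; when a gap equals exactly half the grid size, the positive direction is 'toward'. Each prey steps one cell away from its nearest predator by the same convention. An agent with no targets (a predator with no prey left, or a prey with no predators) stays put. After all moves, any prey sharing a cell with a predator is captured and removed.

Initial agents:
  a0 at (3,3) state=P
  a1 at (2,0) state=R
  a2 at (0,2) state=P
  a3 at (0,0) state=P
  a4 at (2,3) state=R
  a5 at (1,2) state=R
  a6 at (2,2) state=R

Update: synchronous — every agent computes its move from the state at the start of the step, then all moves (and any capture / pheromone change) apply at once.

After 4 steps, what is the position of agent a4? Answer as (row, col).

t=1: a0@(2,3):P a2@(1,2):P a3@(1,0):P a4@(1,3):R a5@(2,2):R
t=2: a0@(1,3):P a2@(1,3):P a3@(1,3):P a4@(0,3):R a5@(2,1):R
t=3: a0@(0,3):P a2@(0,3):P a3@(0,3):P a4@(3,3):R a5@(2,0):R
t=4: a0@(3,3):P a2@(3,3):P a3@(3,3):P a4@(2,3):R a5@(1,0):R

(2, 3)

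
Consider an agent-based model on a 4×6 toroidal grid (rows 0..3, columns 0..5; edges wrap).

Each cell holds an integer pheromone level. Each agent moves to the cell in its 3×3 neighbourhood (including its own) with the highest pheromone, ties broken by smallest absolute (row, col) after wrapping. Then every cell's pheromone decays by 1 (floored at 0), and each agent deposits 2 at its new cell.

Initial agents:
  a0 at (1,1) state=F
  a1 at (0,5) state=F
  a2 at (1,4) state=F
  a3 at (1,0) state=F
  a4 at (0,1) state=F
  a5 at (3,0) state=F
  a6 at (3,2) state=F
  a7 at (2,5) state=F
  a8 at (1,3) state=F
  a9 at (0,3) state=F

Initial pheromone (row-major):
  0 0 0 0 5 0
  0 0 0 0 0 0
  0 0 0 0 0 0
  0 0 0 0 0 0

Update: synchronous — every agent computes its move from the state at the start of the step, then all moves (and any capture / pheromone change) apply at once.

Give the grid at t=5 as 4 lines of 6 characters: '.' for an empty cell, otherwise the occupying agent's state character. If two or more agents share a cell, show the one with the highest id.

t=1: a0@(0,0) a1@(0,4) a2@(0,4) a3@(0,0) a4@(0,0) a5@(0,0) a6@(0,1) a7@(1,0) a8@(0,4) a9@(0,4) | pheromone: 8 2 0 0 12 0 / 2 0 0 0 0 0 / 0 0 0 0 0 0 / 0 0 0 0 0 0
t=2: a0@(0,0) a1@(0,4) a2@(0,4) a3@(0,0) a4@(0,0) a5@(0,0) a6@(0,0) a7@(0,0) a8@(0,4) a9@(0,4) | pheromone: 19 1 0 0 19 0 / 1 0 0 0 0 0 / 0 0 0 0 0 0 / 0 0 0 0 0 0
t=3: a0@(0,0) a1@(0,4) a2@(0,4) a3@(0,0) a4@(0,0) a5@(0,0) a6@(0,0) a7@(0,0) a8@(0,4) a9@(0,4) | pheromone: 30 0 0 0 26 0 / 0 0 0 0 0 0 / 0 0 0 0 0 0 / 0 0 0 0 0 0
t=4: a0@(0,0) a1@(0,4) a2@(0,4) a3@(0,0) a4@(0,0) a5@(0,0) a6@(0,0) a7@(0,0) a8@(0,4) a9@(0,4) | pheromone: 41 0 0 0 33 0 / 0 0 0 0 0 0 / 0 0 0 0 0 0 / 0 0 0 0 0 0
t=5: a0@(0,0) a1@(0,4) a2@(0,4) a3@(0,0) a4@(0,0) a5@(0,0) a6@(0,0) a7@(0,0) a8@(0,4) a9@(0,4) | pheromone: 52 0 0 0 40 0 / 0 0 0 0 0 0 / 0 0 0 0 0 0 / 0 0 0 0 0 0

F...F.
......
......
......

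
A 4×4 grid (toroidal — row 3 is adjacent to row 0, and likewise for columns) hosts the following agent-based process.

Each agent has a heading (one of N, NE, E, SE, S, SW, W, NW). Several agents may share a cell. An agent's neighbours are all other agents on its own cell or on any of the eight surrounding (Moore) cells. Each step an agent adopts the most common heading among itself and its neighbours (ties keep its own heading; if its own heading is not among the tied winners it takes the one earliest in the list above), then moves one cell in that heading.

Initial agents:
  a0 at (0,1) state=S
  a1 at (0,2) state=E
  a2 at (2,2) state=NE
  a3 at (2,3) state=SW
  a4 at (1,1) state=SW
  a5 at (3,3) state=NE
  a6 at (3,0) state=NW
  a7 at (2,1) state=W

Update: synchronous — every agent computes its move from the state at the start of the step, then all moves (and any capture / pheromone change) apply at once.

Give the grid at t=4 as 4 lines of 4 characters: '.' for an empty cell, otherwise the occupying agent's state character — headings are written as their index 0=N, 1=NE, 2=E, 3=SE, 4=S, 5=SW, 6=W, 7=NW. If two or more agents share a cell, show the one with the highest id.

....
..1.
1.11
..11

t=1: a0@(1,1):S a1@(0,3):E a2@(1,3):NE a3@(1,0):NE a4@(2,0):SW a5@(2,0):NE a6@(2,3):NW a7@(2,0):W
t=2: a0@(0,2):NE a1@(3,0):NE a2@(0,0):NE a3@(0,1):NE a4@(1,1):NE a5@(1,1):NE a6@(1,0):NE a7@(1,1):NE
t=3: a0@(3,3):NE a1@(2,1):NE a2@(3,1):NE a3@(3,2):NE a4@(0,2):NE a5@(0,2):NE a6@(0,1):NE a7@(0,2):NE
t=4: a0@(2,0):NE a1@(1,2):NE a2@(2,2):NE a3@(2,3):NE a4@(3,3):NE a5@(3,3):NE a6@(3,2):NE a7@(3,3):NE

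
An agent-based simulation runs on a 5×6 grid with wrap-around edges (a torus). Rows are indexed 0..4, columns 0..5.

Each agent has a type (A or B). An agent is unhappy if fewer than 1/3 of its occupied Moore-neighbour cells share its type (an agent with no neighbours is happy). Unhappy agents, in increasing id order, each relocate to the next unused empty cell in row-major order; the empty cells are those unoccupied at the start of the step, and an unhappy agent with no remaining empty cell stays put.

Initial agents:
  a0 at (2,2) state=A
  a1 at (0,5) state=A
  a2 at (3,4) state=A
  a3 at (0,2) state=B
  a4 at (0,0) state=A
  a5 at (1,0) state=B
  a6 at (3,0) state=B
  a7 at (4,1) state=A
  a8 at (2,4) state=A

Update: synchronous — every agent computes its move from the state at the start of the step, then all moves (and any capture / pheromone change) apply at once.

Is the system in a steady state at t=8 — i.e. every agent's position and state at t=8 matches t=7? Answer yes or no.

t=1: a0@(2,2):A a1@(0,5):A a2@(3,4):A a3@(0,1):B a4@(0,0):A a5@(0,3):B a6@(0,4):B a7@(4,1):A a8@(2,4):A
t=2: a0@(2,2):A a1@(0,5):A a2@(3,4):A a3@(0,2):B a4@(0,0):A a5@(0,3):B a6@(0,4):B a7@(4,1):A a8@(2,4):A
t=3: (unchanged — steady state)

yes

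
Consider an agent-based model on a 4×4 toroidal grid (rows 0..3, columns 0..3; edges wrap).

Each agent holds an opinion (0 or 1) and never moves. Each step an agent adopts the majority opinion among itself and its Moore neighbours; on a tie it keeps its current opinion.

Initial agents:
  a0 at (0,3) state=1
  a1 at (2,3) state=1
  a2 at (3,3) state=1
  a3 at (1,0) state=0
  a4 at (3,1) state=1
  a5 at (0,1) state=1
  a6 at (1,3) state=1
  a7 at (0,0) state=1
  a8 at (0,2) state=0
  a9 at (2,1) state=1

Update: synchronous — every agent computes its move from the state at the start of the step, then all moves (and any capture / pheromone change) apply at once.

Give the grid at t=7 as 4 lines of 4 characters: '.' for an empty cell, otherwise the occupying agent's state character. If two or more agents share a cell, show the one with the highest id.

1111
1..1
.1.1
.1.1

t=1: a0@(0,3):1 a1@(2,3):1 a2@(3,3):1 a3@(1,0):1 a4@(3,1):1 a5@(0,1):1 a6@(1,3):1 a7@(0,0):1 a8@(0,2):1 a9@(2,1):1
t=2: (unchanged — steady state)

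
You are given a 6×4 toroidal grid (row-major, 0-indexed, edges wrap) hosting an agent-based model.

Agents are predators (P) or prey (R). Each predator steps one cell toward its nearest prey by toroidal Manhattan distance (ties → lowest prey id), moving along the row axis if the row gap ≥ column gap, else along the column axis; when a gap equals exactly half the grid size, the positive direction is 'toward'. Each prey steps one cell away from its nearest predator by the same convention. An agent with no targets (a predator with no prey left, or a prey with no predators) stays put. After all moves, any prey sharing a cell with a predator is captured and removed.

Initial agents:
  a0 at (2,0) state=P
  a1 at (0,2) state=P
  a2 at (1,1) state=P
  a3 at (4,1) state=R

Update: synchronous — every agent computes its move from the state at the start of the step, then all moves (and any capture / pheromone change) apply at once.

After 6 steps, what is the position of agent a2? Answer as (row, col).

(1, 1)

t=1: a0@(3,0):P a1@(5,2):P a2@(2,1):P a3@(5,1):R
t=2: a0@(4,0):P a1@(5,1):P a2@(3,1):P a3@(5,0):R
t=3: a0@(5,0):P a1@(5,0):P a2@(4,1):P a3@(0,0):R
t=4: a0@(0,0):P a1@(0,0):P a2@(5,1):P a3@(1,0):R
t=5: a0@(1,0):P a1@(1,0):P a2@(0,1):P a3@(2,0):R
t=6: a0@(2,0):P a1@(2,0):P a2@(1,1):P a3@(3,0):R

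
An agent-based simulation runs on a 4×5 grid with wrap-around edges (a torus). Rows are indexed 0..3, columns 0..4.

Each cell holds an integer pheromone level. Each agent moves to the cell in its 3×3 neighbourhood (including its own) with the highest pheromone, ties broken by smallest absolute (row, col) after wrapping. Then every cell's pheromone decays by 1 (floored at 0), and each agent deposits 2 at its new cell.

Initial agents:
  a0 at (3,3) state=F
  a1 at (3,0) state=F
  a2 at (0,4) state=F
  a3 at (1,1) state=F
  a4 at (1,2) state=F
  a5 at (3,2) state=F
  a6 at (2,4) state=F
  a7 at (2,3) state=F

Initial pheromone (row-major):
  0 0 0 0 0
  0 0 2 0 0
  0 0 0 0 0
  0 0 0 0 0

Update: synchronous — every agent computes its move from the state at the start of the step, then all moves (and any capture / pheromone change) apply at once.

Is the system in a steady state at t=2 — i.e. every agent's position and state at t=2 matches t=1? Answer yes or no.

t=1: a0@(0,2) a1@(0,0) a2@(0,0) a3@(1,2) a4@(1,2) a5@(0,1) a6@(1,0) a7@(1,2) | pheromone: 4 2 2 0 0 / 2 0 7 0 0 / 0 0 0 0 0 / 0 0 0 0 0
t=2: a0@(1,2) a1@(0,0) a2@(0,0) a3@(1,2) a4@(1,2) a5@(1,2) a6@(0,0) a7@(1,2) | pheromone: 9 1 1 0 0 / 1 0 16 0 0 / 0 0 0 0 0 / 0 0 0 0 0

no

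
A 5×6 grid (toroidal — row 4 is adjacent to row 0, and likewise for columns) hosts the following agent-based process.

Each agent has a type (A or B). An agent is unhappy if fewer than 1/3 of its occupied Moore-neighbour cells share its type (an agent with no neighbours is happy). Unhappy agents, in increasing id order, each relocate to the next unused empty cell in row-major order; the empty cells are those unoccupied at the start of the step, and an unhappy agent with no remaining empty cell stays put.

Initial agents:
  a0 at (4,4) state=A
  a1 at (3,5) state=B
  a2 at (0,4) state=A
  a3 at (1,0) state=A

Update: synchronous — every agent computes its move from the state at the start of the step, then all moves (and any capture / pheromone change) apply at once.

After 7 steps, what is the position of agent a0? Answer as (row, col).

(4, 4)

t=1: a0@(4,4):A a1@(0,0):B a2@(0,4):A a3@(1,0):A
t=2: a0@(4,4):A a1@(0,1):B a2@(0,4):A a3@(0,2):A
t=3: a0@(4,4):A a1@(0,0):B a2@(0,4):A a3@(0,3):A
t=4: (unchanged — steady state)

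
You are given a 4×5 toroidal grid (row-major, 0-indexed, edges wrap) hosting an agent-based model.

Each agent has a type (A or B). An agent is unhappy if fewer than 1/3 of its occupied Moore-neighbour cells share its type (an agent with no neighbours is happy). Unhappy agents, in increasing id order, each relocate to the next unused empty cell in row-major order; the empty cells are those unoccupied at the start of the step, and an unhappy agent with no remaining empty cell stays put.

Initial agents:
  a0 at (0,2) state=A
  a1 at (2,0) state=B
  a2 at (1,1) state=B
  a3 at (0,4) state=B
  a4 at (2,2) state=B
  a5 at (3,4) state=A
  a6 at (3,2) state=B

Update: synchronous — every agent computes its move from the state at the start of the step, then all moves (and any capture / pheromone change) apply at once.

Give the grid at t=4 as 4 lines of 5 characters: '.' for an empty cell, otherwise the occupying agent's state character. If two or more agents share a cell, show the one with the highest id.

AB..A
.B...
B.B..
..B..

t=1: a0@(0,0):A a1@(2,0):B a2@(1,1):B a3@(0,1):B a4@(2,2):B a5@(0,3):A a6@(3,2):B
t=2: a0@(0,2):A a1@(2,0):B a2@(1,1):B a3@(0,1):B a4@(2,2):B a5@(0,4):A a6@(3,2):B
t=3: a0@(0,0):A a1@(2,0):B a2@(1,1):B a3@(0,1):B a4@(2,2):B a5@(0,4):A a6@(3,2):B
t=4: (unchanged — steady state)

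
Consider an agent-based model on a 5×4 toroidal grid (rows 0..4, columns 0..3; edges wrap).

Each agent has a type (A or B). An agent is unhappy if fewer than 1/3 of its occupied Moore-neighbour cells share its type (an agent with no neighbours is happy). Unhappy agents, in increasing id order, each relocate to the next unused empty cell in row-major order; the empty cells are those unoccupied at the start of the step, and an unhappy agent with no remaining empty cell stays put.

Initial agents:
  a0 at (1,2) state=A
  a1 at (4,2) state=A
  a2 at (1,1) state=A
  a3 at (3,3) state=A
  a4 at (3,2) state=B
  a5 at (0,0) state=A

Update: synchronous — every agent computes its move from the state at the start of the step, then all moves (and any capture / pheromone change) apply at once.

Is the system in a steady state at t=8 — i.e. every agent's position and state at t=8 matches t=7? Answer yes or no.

no

t=1: a0@(1,2):A a1@(4,2):A a2@(1,1):A a3@(3,3):A a4@(0,1):B a5@(0,0):A
t=2: a0@(1,2):A a1@(4,2):A a2@(1,1):A a3@(3,3):A a4@(0,2):B a5@(0,0):A
t=3: a0@(1,2):A a1@(4,2):A a2@(1,1):A a3@(3,3):A a4@(0,1):B a5@(0,0):A
t=4: a0@(1,2):A a1@(4,2):A a2@(1,1):A a3@(3,3):A a4@(0,2):B a5@(0,0):A
t=5: a0@(1,2):A a1@(4,2):A a2@(1,1):A a3@(3,3):A a4@(0,1):B a5@(0,0):A
t=6: a0@(1,2):A a1@(4,2):A a2@(1,1):A a3@(3,3):A a4@(0,2):B a5@(0,0):A
t=7: a0@(1,2):A a1@(4,2):A a2@(1,1):A a3@(3,3):A a4@(0,1):B a5@(0,0):A
t=8: a0@(1,2):A a1@(4,2):A a2@(1,1):A a3@(3,3):A a4@(0,2):B a5@(0,0):A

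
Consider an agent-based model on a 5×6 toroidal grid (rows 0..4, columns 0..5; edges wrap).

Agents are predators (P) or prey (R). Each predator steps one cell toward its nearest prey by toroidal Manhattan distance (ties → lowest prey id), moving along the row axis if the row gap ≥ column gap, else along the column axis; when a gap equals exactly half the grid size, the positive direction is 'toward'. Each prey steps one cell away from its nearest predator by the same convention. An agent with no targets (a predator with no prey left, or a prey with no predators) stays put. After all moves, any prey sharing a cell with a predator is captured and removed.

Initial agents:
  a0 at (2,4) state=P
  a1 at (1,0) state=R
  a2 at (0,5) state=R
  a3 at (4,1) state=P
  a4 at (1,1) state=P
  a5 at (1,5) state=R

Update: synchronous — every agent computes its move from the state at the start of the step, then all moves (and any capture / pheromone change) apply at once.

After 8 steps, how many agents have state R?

3

t=1: a0@(1,4):P a1@(1,5):R a2@(4,5):R a3@(0,1):P a4@(1,0):P a5@(0,5):R
t=2: a0@(1,5):P a1@(1,0):R a2@(3,5):R a3@(0,0):P a4@(1,5):P a5@(4,5):R
t=3: a0@(1,0):P a1@(1,1):R a2@(4,5):R a3@(1,0):P a4@(1,0):P a5@(3,5):R
t=4: a0@(1,1):P a1@(1,2):R a2@(3,5):R a3@(1,1):P a4@(1,1):P a5@(4,5):R
t=5: a0@(1,2):P a1@(1,3):R a2@(4,5):R a3@(1,2):P a4@(1,2):P a5@(3,5):R
t=6: a0@(1,3):P a1@(1,4):R a2@(4,4):R a3@(1,3):P a4@(1,3):P a5@(3,4):R
t=7: a0@(1,4):P a1@(1,5):R a2@(3,4):R a3@(1,4):P a4@(1,4):P a5@(4,4):R
t=8: a0@(1,5):P a1@(1,0):R a2@(4,4):R a3@(1,5):P a4@(1,5):P a5@(3,4):R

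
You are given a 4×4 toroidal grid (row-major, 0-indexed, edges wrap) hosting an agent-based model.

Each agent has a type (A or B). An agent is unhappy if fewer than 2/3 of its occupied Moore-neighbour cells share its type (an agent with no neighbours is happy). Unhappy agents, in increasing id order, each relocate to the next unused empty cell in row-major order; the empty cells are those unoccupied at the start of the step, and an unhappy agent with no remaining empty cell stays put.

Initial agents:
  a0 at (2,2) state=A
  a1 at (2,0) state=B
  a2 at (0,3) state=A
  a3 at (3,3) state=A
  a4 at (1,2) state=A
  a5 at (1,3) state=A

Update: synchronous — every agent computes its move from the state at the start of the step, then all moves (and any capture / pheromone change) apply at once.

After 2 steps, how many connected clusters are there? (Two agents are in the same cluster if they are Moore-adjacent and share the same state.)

t=1: a0@(2,2):A a1@(0,0):B a2@(0,3):A a3@(3,3):A a4@(1,2):A a5@(1,3):A
t=2: a0@(2,2):A a1@(0,1):B a2@(0,3):A a3@(3,3):A a4@(1,2):A a5@(1,3):A

2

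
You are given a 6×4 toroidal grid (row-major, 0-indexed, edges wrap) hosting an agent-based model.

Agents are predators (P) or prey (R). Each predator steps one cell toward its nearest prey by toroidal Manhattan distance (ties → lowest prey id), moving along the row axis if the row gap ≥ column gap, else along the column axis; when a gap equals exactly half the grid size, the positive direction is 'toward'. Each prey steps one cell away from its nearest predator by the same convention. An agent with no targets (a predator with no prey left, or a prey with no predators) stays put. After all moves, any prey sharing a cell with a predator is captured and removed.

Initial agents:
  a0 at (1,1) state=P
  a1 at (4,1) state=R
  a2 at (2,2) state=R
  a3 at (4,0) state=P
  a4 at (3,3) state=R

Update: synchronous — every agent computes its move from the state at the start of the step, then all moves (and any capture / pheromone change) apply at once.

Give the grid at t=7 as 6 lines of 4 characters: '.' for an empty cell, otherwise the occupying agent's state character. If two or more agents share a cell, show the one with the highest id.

....
....
....
....
R..P
..P.

t=1: a0@(2,1):P a1@(4,2):R a2@(3,2):R a3@(4,1):P a4@(2,3):R
t=2: a0@(3,1):P a1@(4,3):R a3@(4,2):P a4@(2,2):R
t=3: a0@(2,1):P a1@(4,0):R a3@(4,3):P a4@(1,2):R
t=4: a0@(1,1):P a1@(4,1):R a3@(4,0):P a4@(0,2):R
t=5: a0@(0,1):P a1@(4,2):R a3@(4,1):P a4@(5,2):R
t=6: a0@(5,1):P a1@(4,3):R a3@(4,2):P
t=7: a0@(5,2):P a1@(4,0):R a3@(4,3):P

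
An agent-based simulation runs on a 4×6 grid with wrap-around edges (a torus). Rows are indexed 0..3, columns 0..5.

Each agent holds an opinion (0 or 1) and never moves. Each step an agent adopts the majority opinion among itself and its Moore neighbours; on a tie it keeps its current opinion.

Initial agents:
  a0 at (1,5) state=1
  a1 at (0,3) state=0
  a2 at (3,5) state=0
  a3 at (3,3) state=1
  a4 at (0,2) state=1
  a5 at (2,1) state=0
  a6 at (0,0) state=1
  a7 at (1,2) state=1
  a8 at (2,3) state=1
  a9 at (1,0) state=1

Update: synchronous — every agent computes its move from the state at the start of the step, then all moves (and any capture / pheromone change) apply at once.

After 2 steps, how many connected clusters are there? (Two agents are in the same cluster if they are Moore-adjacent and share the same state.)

t=1: a0@(1,5):1 a1@(0,3):1 a2@(3,5):0 a3@(3,3):1 a4@(0,2):1 a5@(2,1):1 a6@(0,0):1 a7@(1,2):1 a8@(2,3):1 a9@(1,0):1
t=2: (unchanged — steady state)

2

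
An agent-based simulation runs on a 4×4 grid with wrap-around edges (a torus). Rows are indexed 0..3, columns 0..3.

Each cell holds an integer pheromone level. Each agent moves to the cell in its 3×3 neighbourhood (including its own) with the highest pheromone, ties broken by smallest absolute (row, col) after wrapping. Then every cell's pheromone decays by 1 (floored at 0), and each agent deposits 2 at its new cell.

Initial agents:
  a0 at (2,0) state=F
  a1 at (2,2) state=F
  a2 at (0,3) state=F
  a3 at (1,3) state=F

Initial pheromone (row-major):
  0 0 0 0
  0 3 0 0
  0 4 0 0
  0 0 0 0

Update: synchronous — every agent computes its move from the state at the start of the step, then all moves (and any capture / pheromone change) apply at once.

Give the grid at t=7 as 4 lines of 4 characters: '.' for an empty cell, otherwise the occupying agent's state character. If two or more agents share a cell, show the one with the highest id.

F...
....
.F..
....

t=1: a0@(2,1) a1@(2,1) a2@(0,0) a3@(0,0) | pheromone: 4 0 0 0 / 0 2 0 0 / 0 7 0 0 / 0 0 0 0
t=2: a0@(2,1) a1@(2,1) a2@(0,0) a3@(0,0) | pheromone: 7 0 0 0 / 0 1 0 0 / 0 10 0 0 / 0 0 0 0
t=3: a0@(2,1) a1@(2,1) a2@(0,0) a3@(0,0) | pheromone: 10 0 0 0 / 0 0 0 0 / 0 13 0 0 / 0 0 0 0
t=4: a0@(2,1) a1@(2,1) a2@(0,0) a3@(0,0) | pheromone: 13 0 0 0 / 0 0 0 0 / 0 16 0 0 / 0 0 0 0
t=5: a0@(2,1) a1@(2,1) a2@(0,0) a3@(0,0) | pheromone: 16 0 0 0 / 0 0 0 0 / 0 19 0 0 / 0 0 0 0
t=6: a0@(2,1) a1@(2,1) a2@(0,0) a3@(0,0) | pheromone: 19 0 0 0 / 0 0 0 0 / 0 22 0 0 / 0 0 0 0
t=7: a0@(2,1) a1@(2,1) a2@(0,0) a3@(0,0) | pheromone: 22 0 0 0 / 0 0 0 0 / 0 25 0 0 / 0 0 0 0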